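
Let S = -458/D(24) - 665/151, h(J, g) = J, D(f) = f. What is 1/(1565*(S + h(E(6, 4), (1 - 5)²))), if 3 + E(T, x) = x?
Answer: -1812/63769055 ≈ -2.8415e-5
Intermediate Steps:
E(T, x) = -3 + x
S = -42559/1812 (S = -458/24 - 665/151 = -458*1/24 - 665*1/151 = -229/12 - 665/151 = -42559/1812 ≈ -23.487)
1/(1565*(S + h(E(6, 4), (1 - 5)²))) = 1/(1565*(-42559/1812 + (-3 + 4))) = 1/(1565*(-42559/1812 + 1)) = 1/(1565*(-40747/1812)) = 1/(-63769055/1812) = -1812/63769055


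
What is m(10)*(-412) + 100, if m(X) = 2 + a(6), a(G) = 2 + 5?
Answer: -3608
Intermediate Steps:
a(G) = 7
m(X) = 9 (m(X) = 2 + 7 = 9)
m(10)*(-412) + 100 = 9*(-412) + 100 = -3708 + 100 = -3608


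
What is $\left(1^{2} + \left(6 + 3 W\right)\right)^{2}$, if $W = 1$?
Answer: $100$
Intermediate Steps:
$\left(1^{2} + \left(6 + 3 W\right)\right)^{2} = \left(1^{2} + \left(6 + 3 \cdot 1\right)\right)^{2} = \left(1 + \left(6 + 3\right)\right)^{2} = \left(1 + 9\right)^{2} = 10^{2} = 100$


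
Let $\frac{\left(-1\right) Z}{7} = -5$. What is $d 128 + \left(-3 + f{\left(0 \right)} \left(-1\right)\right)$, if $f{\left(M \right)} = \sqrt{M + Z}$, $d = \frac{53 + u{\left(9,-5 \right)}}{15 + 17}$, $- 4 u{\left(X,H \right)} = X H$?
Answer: $254 - \sqrt{35} \approx 248.08$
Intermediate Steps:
$u{\left(X,H \right)} = - \frac{H X}{4}$ ($u{\left(X,H \right)} = - \frac{X H}{4} = - \frac{H X}{4}$)
$Z = 35$ ($Z = \left(-7\right) \left(-5\right) = 35$)
$d = \frac{257}{128}$ ($d = \frac{53 - \left(- \frac{5}{4}\right) 9}{15 + 17} = \frac{53 + \frac{45}{4}}{32} = \frac{257}{4} \cdot \frac{1}{32} = \frac{257}{128} \approx 2.0078$)
$f{\left(M \right)} = \sqrt{35 + M}$ ($f{\left(M \right)} = \sqrt{M + 35} = \sqrt{35 + M}$)
$d 128 + \left(-3 + f{\left(0 \right)} \left(-1\right)\right) = \frac{257}{128} \cdot 128 + \left(-3 + \sqrt{35 + 0} \left(-1\right)\right) = 257 + \left(-3 + \sqrt{35} \left(-1\right)\right) = 257 - \left(3 + \sqrt{35}\right) = 254 - \sqrt{35}$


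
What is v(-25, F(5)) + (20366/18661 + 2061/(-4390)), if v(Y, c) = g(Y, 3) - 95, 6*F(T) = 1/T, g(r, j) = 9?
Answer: -6994327521/81921790 ≈ -85.378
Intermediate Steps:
F(T) = 1/(6*T)
v(Y, c) = -86 (v(Y, c) = 9 - 95 = -86)
v(-25, F(5)) + (20366/18661 + 2061/(-4390)) = -86 + (20366/18661 + 2061/(-4390)) = -86 + (20366*(1/18661) + 2061*(-1/4390)) = -86 + (20366/18661 - 2061/4390) = -86 + 50946419/81921790 = -6994327521/81921790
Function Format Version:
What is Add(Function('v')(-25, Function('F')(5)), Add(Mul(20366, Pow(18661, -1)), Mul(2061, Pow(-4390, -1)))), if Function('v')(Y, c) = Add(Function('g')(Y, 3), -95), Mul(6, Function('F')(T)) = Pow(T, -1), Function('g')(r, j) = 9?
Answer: Rational(-6994327521, 81921790) ≈ -85.378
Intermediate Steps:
Function('F')(T) = Mul(Rational(1, 6), Pow(T, -1))
Function('v')(Y, c) = -86 (Function('v')(Y, c) = Add(9, -95) = -86)
Add(Function('v')(-25, Function('F')(5)), Add(Mul(20366, Pow(18661, -1)), Mul(2061, Pow(-4390, -1)))) = Add(-86, Add(Mul(20366, Pow(18661, -1)), Mul(2061, Pow(-4390, -1)))) = Add(-86, Add(Mul(20366, Rational(1, 18661)), Mul(2061, Rational(-1, 4390)))) = Add(-86, Add(Rational(20366, 18661), Rational(-2061, 4390))) = Add(-86, Rational(50946419, 81921790)) = Rational(-6994327521, 81921790)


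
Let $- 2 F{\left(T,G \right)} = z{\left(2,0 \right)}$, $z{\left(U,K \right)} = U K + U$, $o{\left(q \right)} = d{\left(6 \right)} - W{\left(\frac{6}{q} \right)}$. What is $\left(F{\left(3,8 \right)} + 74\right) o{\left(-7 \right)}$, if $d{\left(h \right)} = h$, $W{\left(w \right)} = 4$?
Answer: $146$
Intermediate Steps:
$o{\left(q \right)} = 2$ ($o{\left(q \right)} = 6 - 4 = 2$)
$z{\left(U,K \right)} = U + K U$ ($z{\left(U,K \right)} = K U + U = U + K U$)
$F{\left(T,G \right)} = -1$ ($F{\left(T,G \right)} = - \frac{2 \left(1 + 0\right)}{2} = - \frac{2 \cdot 1}{2} = \left(- \frac{1}{2}\right) 2 = -1$)
$\left(F{\left(3,8 \right)} + 74\right) o{\left(-7 \right)} = \left(-1 + 74\right) 2 = 73 \cdot 2 = 146$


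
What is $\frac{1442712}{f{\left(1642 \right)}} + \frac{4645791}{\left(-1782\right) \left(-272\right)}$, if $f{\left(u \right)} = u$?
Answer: $\frac{39273148115}{44215776} \approx 888.22$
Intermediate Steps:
$\frac{1442712}{f{\left(1642 \right)}} + \frac{4645791}{\left(-1782\right) \left(-272\right)} = \frac{1442712}{1642} + \frac{4645791}{\left(-1782\right) \left(-272\right)} = 1442712 \cdot \frac{1}{1642} + \frac{4645791}{484704} = \frac{721356}{821} + 4645791 \cdot \frac{1}{484704} = \frac{721356}{821} + \frac{516199}{53856} = \frac{39273148115}{44215776}$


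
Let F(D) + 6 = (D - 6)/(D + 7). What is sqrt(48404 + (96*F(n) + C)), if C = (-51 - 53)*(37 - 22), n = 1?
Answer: 152*sqrt(2) ≈ 214.96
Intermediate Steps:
C = -1560 (C = -104*15 = -1560)
F(D) = -6 + (-6 + D)/(7 + D) (F(D) = -6 + (D - 6)/(D + 7) = -6 + (-6 + D)/(7 + D))
sqrt(48404 + (96*F(n) + C)) = sqrt(48404 + (96*((-48 - 5*1)/(7 + 1)) - 1560)) = sqrt(48404 + (96*((-48 - 5)/8) - 1560)) = sqrt(48404 + (96*((1/8)*(-53)) - 1560)) = sqrt(48404 + (96*(-53/8) - 1560)) = sqrt(48404 + (-636 - 1560)) = sqrt(48404 - 2196) = sqrt(46208) = 152*sqrt(2)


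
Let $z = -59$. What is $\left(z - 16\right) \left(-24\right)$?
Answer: $1800$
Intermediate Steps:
$\left(z - 16\right) \left(-24\right) = \left(-59 - 16\right) \left(-24\right) = \left(-75\right) \left(-24\right) = 1800$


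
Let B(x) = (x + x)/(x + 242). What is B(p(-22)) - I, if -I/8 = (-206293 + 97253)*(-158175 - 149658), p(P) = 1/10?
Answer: 650108424677762/2421 ≈ 2.6853e+11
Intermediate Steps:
p(P) = ⅒
I = -268528882560 (I = -8*(-206293 + 97253)*(-158175 - 149658) = -(-872320)*(-307833) = -8*33566110320 = -268528882560)
B(x) = 2*x/(242 + x) (B(x) = (2*x)/(242 + x) = 2*x/(242 + x))
B(p(-22)) - I = 2*(⅒)/(242 + ⅒) - 1*(-268528882560) = 2*(⅒)/(2421/10) + 268528882560 = 2*(⅒)*(10/2421) + 268528882560 = 2/2421 + 268528882560 = 650108424677762/2421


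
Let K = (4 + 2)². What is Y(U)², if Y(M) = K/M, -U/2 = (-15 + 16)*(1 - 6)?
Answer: 324/25 ≈ 12.960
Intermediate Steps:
U = 10 (U = -2*(-15 + 16)*(1 - 6) = -2*(-5) = 10)
K = 36 (K = 6² = 36)
Y(M) = 36/M
Y(U)² = (36/10)² = (36*(⅒))² = (18/5)² = 324/25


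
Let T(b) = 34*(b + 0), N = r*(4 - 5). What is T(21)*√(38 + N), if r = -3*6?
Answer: 1428*√14 ≈ 5343.1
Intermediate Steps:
r = -18
N = 18 (N = -18*(4 - 5) = -18*(-1) = 18)
T(b) = 34*b
T(21)*√(38 + N) = (34*21)*√(38 + 18) = 714*√56 = 714*(2*√14) = 1428*√14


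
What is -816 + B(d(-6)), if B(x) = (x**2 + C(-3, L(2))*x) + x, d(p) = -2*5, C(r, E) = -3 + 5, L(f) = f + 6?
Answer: -746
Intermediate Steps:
L(f) = 6 + f
C(r, E) = 2
d(p) = -10
B(x) = x**2 + 3*x (B(x) = (x**2 + 2*x) + x = x**2 + 3*x)
-816 + B(d(-6)) = -816 - 10*(3 - 10) = -816 - 10*(-7) = -816 + 70 = -746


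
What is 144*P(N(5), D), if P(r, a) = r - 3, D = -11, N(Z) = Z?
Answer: 288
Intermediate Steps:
P(r, a) = -3 + r
144*P(N(5), D) = 144*(-3 + 5) = 144*2 = 288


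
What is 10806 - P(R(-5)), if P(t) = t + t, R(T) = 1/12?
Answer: 64835/6 ≈ 10806.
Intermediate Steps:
R(T) = 1/12
P(t) = 2*t
10806 - P(R(-5)) = 10806 - 2/12 = 10806 - 1*1/6 = 10806 - 1/6 = 64835/6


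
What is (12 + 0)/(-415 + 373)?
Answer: -2/7 ≈ -0.28571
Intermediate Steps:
(12 + 0)/(-415 + 373) = 12/(-42) = 12*(-1/42) = -2/7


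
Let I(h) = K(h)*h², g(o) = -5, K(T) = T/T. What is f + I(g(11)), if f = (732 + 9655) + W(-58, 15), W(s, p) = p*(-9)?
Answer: 10277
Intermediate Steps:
K(T) = 1
I(h) = h² (I(h) = 1*h² = h²)
W(s, p) = -9*p
f = 10252 (f = (732 + 9655) - 9*15 = 10387 - 135 = 10252)
f + I(g(11)) = 10252 + (-5)² = 10252 + 25 = 10277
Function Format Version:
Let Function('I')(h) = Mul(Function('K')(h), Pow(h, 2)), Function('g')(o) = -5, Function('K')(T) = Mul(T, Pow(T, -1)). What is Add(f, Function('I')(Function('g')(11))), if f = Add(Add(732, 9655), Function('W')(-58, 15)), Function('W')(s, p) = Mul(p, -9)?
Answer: 10277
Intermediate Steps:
Function('K')(T) = 1
Function('I')(h) = Pow(h, 2) (Function('I')(h) = Mul(1, Pow(h, 2)) = Pow(h, 2))
Function('W')(s, p) = Mul(-9, p)
f = 10252 (f = Add(Add(732, 9655), Mul(-9, 15)) = Add(10387, -135) = 10252)
Add(f, Function('I')(Function('g')(11))) = Add(10252, Pow(-5, 2)) = Add(10252, 25) = 10277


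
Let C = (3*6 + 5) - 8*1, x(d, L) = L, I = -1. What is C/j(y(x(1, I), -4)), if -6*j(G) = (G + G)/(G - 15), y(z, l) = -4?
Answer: -855/4 ≈ -213.75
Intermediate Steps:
C = 15 (C = (18 + 5) - 8 = 23 - 8 = 15)
j(G) = -G/(3*(-15 + G)) (j(G) = -(G + G)/(6*(G - 15)) = -2*G/(6*(-15 + G)) = -G/(3*(-15 + G)))
C/j(y(x(1, I), -4)) = 15/((-1*(-4)/(-45 + 3*(-4)))) = 15/((-1*(-4)/(-45 - 12))) = 15/((-1*(-4)/(-57))) = 15/((-1*(-4)*(-1/57))) = 15/(-4/57) = 15*(-57/4) = -855/4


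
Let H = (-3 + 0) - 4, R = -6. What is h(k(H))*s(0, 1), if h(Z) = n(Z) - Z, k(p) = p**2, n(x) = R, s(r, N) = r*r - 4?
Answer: 220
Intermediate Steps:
s(r, N) = -4 + r**2 (s(r, N) = r**2 - 4 = -4 + r**2)
n(x) = -6
H = -7 (H = -3 - 4 = -7)
h(Z) = -6 - Z
h(k(H))*s(0, 1) = (-6 - 1*(-7)**2)*(-4 + 0**2) = (-6 - 1*49)*(-4 + 0) = (-6 - 49)*(-4) = -55*(-4) = 220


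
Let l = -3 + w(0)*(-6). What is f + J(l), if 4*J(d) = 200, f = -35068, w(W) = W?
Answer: -35018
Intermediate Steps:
l = -3 (l = -3 + 0*(-6) = -3 + 0 = -3)
J(d) = 50 (J(d) = (1/4)*200 = 50)
f + J(l) = -35068 + 50 = -35018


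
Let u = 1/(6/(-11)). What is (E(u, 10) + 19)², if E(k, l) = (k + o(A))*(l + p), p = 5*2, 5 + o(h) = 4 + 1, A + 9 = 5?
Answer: 2809/9 ≈ 312.11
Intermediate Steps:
A = -4 (A = -9 + 5 = -4)
u = -11/6 (u = 1/(6*(-1/11)) = 1/(-6/11) = -11/6 ≈ -1.8333)
o(h) = 0 (o(h) = -5 + (4 + 1) = -5 + 5 = 0)
p = 10
E(k, l) = k*(10 + l) (E(k, l) = (k + 0)*(l + 10) = k*(10 + l))
(E(u, 10) + 19)² = (-11*(10 + 10)/6 + 19)² = (-11/6*20 + 19)² = (-110/3 + 19)² = (-53/3)² = 2809/9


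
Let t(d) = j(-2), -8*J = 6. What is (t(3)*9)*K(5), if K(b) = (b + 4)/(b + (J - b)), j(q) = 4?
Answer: -432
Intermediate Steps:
J = -¾ (J = -⅛*6 = -¾ ≈ -0.75000)
t(d) = 4
K(b) = -16/3 - 4*b/3 (K(b) = (b + 4)/(b + (-¾ - b)) = (4 + b)/(-¾) = (4 + b)*(-4/3) = -16/3 - 4*b/3)
(t(3)*9)*K(5) = (4*9)*(-16/3 - 4/3*5) = 36*(-16/3 - 20/3) = 36*(-12) = -432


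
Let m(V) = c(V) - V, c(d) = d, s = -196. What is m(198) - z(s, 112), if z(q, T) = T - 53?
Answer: -59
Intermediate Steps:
m(V) = 0 (m(V) = V - V = 0)
z(q, T) = -53 + T
m(198) - z(s, 112) = 0 - (-53 + 112) = 0 - 1*59 = 0 - 59 = -59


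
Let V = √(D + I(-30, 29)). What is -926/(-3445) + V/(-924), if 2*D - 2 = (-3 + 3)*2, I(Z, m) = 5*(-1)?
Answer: 926/3445 - I/462 ≈ 0.2688 - 0.0021645*I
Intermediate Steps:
I(Z, m) = -5
D = 1 (D = 1 + ((-3 + 3)*2)/2 = 1 + (0*2)/2 = 1 + (½)*0 = 1 + 0 = 1)
V = 2*I (V = √(1 - 5) = √(-4) = 2*I ≈ 2.0*I)
-926/(-3445) + V/(-924) = -926/(-3445) + (2*I)/(-924) = -926*(-1/3445) + (2*I)*(-1/924) = 926/3445 - I/462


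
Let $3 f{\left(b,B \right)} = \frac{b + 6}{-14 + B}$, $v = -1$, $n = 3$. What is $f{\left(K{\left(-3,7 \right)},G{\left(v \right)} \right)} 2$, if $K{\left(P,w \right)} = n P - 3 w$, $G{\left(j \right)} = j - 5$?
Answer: $\frac{4}{5} \approx 0.8$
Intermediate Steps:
$G{\left(j \right)} = -5 + j$
$K{\left(P,w \right)} = - 3 w + 3 P$ ($K{\left(P,w \right)} = 3 P - 3 w = - 3 w + 3 P$)
$f{\left(b,B \right)} = \frac{6 + b}{3 \left(-14 + B\right)}$ ($f{\left(b,B \right)} = \frac{\left(b + 6\right) \frac{1}{-14 + B}}{3} = \frac{\left(6 + b\right) \frac{1}{-14 + B}}{3} = \frac{\frac{1}{-14 + B} \left(6 + b\right)}{3} = \frac{6 + b}{3 \left(-14 + B\right)}$)
$f{\left(K{\left(-3,7 \right)},G{\left(v \right)} \right)} 2 = \frac{6 + \left(\left(-3\right) 7 + 3 \left(-3\right)\right)}{3 \left(-14 - 6\right)} 2 = \frac{6 - 30}{3 \left(-14 - 6\right)} 2 = \frac{6 - 30}{3 \left(-20\right)} 2 = \frac{1}{3} \left(- \frac{1}{20}\right) \left(-24\right) 2 = \frac{2}{5} \cdot 2 = \frac{4}{5}$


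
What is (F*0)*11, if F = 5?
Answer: 0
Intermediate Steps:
(F*0)*11 = (5*0)*11 = 0*11 = 0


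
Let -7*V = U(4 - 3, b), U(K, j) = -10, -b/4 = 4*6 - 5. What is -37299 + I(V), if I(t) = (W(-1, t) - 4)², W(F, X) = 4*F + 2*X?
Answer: -1826355/49 ≈ -37273.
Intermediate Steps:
b = -76 (b = -4*(4*6 - 5) = -4*(24 - 5) = -4*19 = -76)
V = 10/7 (V = -⅐*(-10) = 10/7 ≈ 1.4286)
W(F, X) = 2*X + 4*F
I(t) = (-8 + 2*t)² (I(t) = ((2*t + 4*(-1)) - 4)² = ((2*t - 4) - 4)² = ((-4 + 2*t) - 4)² = (-8 + 2*t)²)
-37299 + I(V) = -37299 + 4*(-4 + 10/7)² = -37299 + 4*(-18/7)² = -37299 + 4*(324/49) = -37299 + 1296/49 = -1826355/49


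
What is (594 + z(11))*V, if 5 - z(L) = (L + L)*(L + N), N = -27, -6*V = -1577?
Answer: 499909/2 ≈ 2.4995e+5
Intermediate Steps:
V = 1577/6 (V = -⅙*(-1577) = 1577/6 ≈ 262.83)
z(L) = 5 - 2*L*(-27 + L) (z(L) = 5 - (L + L)*(L - 27) = 5 - 2*L*(-27 + L))
(594 + z(11))*V = (594 + (5 - 2*11² + 54*11))*(1577/6) = (594 + (5 - 2*121 + 594))*(1577/6) = (594 + (5 - 242 + 594))*(1577/6) = (594 + 357)*(1577/6) = 951*(1577/6) = 499909/2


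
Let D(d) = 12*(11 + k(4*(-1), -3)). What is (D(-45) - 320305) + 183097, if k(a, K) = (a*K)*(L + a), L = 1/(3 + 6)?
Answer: -137636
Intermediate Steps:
L = 1/9 ≈ 0.11111
k(a, K) = K*a*(1/9 + a) (k(a, K) = (a*K)*(1/9 + a) = (K*a)*(1/9 + a) = K*a*(1/9 + a))
D(d) = -428 (D(d) = 12*(11 + (1/9)*(-3)*(4*(-1))*(1 + 9*(4*(-1)))) = 12*(11 + (1/9)*(-3)*(-4)*(1 + 9*(-4))) = 12*(11 + (1/9)*(-3)*(-4)*(1 - 36)) = 12*(11 + (1/9)*(-3)*(-4)*(-35)) = 12*(11 - 140/3) = 12*(-107/3) = -428)
(D(-45) - 320305) + 183097 = (-428 - 320305) + 183097 = -320733 + 183097 = -137636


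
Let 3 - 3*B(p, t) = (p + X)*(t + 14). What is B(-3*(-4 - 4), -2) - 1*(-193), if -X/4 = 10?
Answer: 258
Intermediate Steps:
X = -40 (X = -4*10 = -40)
B(p, t) = 1 - (-40 + p)*(14 + t)/3 (B(p, t) = 1 - (p - 40)*(t + 14)/3 = 1 - (-40 + p)*(14 + t)/3)
B(-3*(-4 - 4), -2) - 1*(-193) = (563/3 - (-14)*(-4 - 4) + (40/3)*(-2) - ⅓*(-3*(-4 - 4))*(-2)) - 1*(-193) = (563/3 - (-14)*(-8) - 80/3 - ⅓*(-3*(-8))*(-2)) + 193 = (563/3 - 14/3*24 - 80/3 - ⅓*24*(-2)) + 193 = (563/3 - 112 - 80/3 + 16) + 193 = 65 + 193 = 258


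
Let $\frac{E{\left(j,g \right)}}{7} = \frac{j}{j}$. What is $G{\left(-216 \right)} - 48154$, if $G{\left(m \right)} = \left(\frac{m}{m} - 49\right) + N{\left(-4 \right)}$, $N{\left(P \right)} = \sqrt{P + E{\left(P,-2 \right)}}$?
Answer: $-48202 + \sqrt{3} \approx -48200.0$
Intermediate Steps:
$E{\left(j,g \right)} = 7$ ($E{\left(j,g \right)} = 7 \frac{j}{j} = 7 \cdot 1 = 7$)
$N{\left(P \right)} = \sqrt{7 + P}$ ($N{\left(P \right)} = \sqrt{P + 7} = \sqrt{7 + P}$)
$G{\left(m \right)} = -48 + \sqrt{3}$ ($G{\left(m \right)} = \left(\frac{m}{m} - 49\right) + \sqrt{7 - 4} = \left(1 - 49\right) + \sqrt{3} = -48 + \sqrt{3}$)
$G{\left(-216 \right)} - 48154 = \left(-48 + \sqrt{3}\right) - 48154 = -48202 + \sqrt{3}$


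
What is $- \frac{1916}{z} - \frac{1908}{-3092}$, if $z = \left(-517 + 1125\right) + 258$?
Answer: $- \frac{533993}{334709} \approx -1.5954$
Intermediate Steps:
$z = 866$ ($z = 608 + 258 = 866$)
$- \frac{1916}{z} - \frac{1908}{-3092} = - \frac{1916}{866} - \frac{1908}{-3092} = \left(-1916\right) \frac{1}{866} - - \frac{477}{773} = - \frac{958}{433} + \frac{477}{773} = - \frac{533993}{334709}$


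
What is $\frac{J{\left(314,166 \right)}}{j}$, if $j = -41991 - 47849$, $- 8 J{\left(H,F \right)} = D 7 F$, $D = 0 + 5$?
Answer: $\frac{581}{71872} \approx 0.0080838$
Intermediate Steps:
$D = 5$
$J{\left(H,F \right)} = - \frac{35 F}{8}$ ($J{\left(H,F \right)} = - \frac{5 \cdot 7 F}{8} = - \frac{35 F}{8}$)
$j = -89840$ ($j = -41991 - 47849 = -89840$)
$\frac{J{\left(314,166 \right)}}{j} = \frac{\left(- \frac{35}{8}\right) 166}{-89840} = \left(- \frac{2905}{4}\right) \left(- \frac{1}{89840}\right) = \frac{581}{71872}$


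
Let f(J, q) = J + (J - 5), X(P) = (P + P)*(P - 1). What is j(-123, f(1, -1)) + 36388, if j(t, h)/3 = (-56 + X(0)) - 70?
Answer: 36010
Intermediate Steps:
X(P) = 2*P*(-1 + P) (X(P) = (2*P)*(-1 + P) = 2*P*(-1 + P))
f(J, q) = -5 + 2*J (f(J, q) = J + (-5 + J) = -5 + 2*J)
j(t, h) = -378 (j(t, h) = 3*((-56 + 2*0*(-1 + 0)) - 70) = 3*((-56 + 2*0*(-1)) - 70) = 3*((-56 + 0) - 70) = 3*(-56 - 70) = 3*(-126) = -378)
j(-123, f(1, -1)) + 36388 = -378 + 36388 = 36010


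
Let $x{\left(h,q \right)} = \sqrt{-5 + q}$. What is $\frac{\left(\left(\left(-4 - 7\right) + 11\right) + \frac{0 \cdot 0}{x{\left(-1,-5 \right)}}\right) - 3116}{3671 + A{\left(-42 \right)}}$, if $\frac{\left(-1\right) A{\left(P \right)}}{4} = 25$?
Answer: $- \frac{3116}{3571} \approx -0.87258$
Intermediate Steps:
$A{\left(P \right)} = -100$ ($A{\left(P \right)} = \left(-4\right) 25 = -100$)
$\frac{\left(\left(\left(-4 - 7\right) + 11\right) + \frac{0 \cdot 0}{x{\left(-1,-5 \right)}}\right) - 3116}{3671 + A{\left(-42 \right)}} = \frac{\left(\left(\left(-4 - 7\right) + 11\right) + \frac{0 \cdot 0}{\sqrt{-5 - 5}}\right) - 3116}{3671 - 100} = \frac{\left(\left(-11 + 11\right) + \frac{0}{\sqrt{-10}}\right) - 3116}{3571} = \left(\left(0 + \frac{0}{i \sqrt{10}}\right) - 3116\right) \frac{1}{3571} = \left(\left(0 + 0 \left(- \frac{i \sqrt{10}}{10}\right)\right) - 3116\right) \frac{1}{3571} = \left(\left(0 + 0\right) - 3116\right) \frac{1}{3571} = \left(0 - 3116\right) \frac{1}{3571} = \left(-3116\right) \frac{1}{3571} = - \frac{3116}{3571}$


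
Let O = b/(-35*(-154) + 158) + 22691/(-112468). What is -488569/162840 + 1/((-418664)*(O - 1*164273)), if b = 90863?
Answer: -5551986307009991180561/1850476494083514907560 ≈ -3.0003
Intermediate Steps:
O = 1261661277/77996558 (O = 90863/(-35*(-154) + 158) + 22691/(-112468) = 90863/(5390 + 158) + 22691*(-1/112468) = 90863/5548 - 22691/112468 = 1261661277/77996558 ≈ 16.176)
-488569/162840 + 1/((-418664)*(O - 1*164273)) = -488569/162840 + 1/((-418664)*(1261661277/77996558 - 1*164273)) = -488569*1/162840 - 1/(418664*(1261661277/77996558 - 164273)) = -488569/162840 - 1/(418664*(-12811466911057/77996558)) = -488569/162840 - 1/418664*(-77996558/12811466911057) = -488569/162840 + 38998279/2681849991425383924 = -5551986307009991180561/1850476494083514907560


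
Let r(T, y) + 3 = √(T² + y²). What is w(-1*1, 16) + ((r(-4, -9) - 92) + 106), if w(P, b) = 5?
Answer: 16 + √97 ≈ 25.849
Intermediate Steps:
r(T, y) = -3 + √(T² + y²)
w(-1*1, 16) + ((r(-4, -9) - 92) + 106) = 5 + (((-3 + √((-4)² + (-9)²)) - 92) + 106) = 5 + (((-3 + √(16 + 81)) - 92) + 106) = 5 + (((-3 + √97) - 92) + 106) = 5 + ((-95 + √97) + 106) = 5 + (11 + √97) = 16 + √97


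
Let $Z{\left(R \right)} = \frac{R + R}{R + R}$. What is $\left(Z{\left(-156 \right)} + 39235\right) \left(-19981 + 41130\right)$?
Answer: $829802164$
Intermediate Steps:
$Z{\left(R \right)} = 1$ ($Z{\left(R \right)} = \frac{2 R}{2 R} = 2 R \frac{1}{2 R} = 1$)
$\left(Z{\left(-156 \right)} + 39235\right) \left(-19981 + 41130\right) = \left(1 + 39235\right) \left(-19981 + 41130\right) = 39236 \cdot 21149 = 829802164$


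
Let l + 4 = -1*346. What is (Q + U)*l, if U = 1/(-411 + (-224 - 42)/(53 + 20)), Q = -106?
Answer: 1123005450/30269 ≈ 37101.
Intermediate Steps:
U = -73/30269 (U = 1/(-411 - 266/73) = 1/(-30269/73) = -73/30269 ≈ -0.0024117)
l = -350 (l = -4 - 1*346 = -4 - 346 = -350)
(Q + U)*l = (-106 - 73/30269)*(-350) = -3208587/30269*(-350) = 1123005450/30269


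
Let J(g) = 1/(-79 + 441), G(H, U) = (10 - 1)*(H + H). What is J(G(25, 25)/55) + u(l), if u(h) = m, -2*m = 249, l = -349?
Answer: -22534/181 ≈ -124.50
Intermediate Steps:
G(H, U) = 18*H (G(H, U) = 9*(2*H) = 18*H)
J(g) = 1/362
m = -249/2 (m = -½*249 = -249/2 ≈ -124.50)
u(h) = -249/2
J(G(25, 25)/55) + u(l) = 1/362 - 249/2 = -22534/181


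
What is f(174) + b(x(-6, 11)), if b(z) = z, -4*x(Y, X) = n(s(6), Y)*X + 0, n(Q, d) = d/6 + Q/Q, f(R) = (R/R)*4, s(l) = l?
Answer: 4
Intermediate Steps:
f(R) = 4 (f(R) = 1*4 = 4)
n(Q, d) = 1 + d/6 (n(Q, d) = d*(1/6) + 1 = d/6 + 1 = 1 + d/6)
x(Y, X) = -X*(1 + Y/6)/4 (x(Y, X) = -((1 + Y/6)*X + 0)/4 = -(X*(1 + Y/6) + 0)/4 = -X*(1 + Y/6)/4)
f(174) + b(x(-6, 11)) = 4 - 1/24*11*(6 - 6) = 4 - 1/24*11*0 = 4 + 0 = 4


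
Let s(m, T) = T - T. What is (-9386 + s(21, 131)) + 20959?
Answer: 11573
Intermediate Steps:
s(m, T) = 0
(-9386 + s(21, 131)) + 20959 = (-9386 + 0) + 20959 = -9386 + 20959 = 11573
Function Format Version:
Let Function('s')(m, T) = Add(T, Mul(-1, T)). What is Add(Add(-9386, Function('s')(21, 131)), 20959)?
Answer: 11573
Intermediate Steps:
Function('s')(m, T) = 0
Add(Add(-9386, Function('s')(21, 131)), 20959) = Add(Add(-9386, 0), 20959) = Add(-9386, 20959) = 11573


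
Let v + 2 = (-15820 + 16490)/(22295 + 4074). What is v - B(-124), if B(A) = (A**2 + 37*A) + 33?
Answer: -285391017/26369 ≈ -10823.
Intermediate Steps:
v = -52068/26369 (v = -2 + (-15820 + 16490)/(22295 + 4074) = -2 + 670/26369 = -52068/26369 ≈ -1.9746)
B(A) = 33 + A**2 + 37*A
v - B(-124) = -52068/26369 - (33 + (-124)**2 + 37*(-124)) = -52068/26369 - (33 + 15376 - 4588) = -52068/26369 - 1*10821 = -52068/26369 - 10821 = -285391017/26369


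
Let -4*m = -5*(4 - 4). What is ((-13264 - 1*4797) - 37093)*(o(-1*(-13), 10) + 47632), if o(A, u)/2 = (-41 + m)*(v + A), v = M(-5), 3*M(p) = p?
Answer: -7727516632/3 ≈ -2.5758e+9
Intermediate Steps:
M(p) = p/3
v = -5/3 (v = (⅓)*(-5) = -5/3 ≈ -1.6667)
m = 0 (m = -(-5)*(4 - 4)/4 = -(-5)*0/4 = -¼*0 = 0)
o(A, u) = 410/3 - 82*A (o(A, u) = 2*((-41 + 0)*(-5/3 + A)) = 2*(-41*(-5/3 + A)) = 2*(205/3 - 41*A) = 410/3 - 82*A)
((-13264 - 1*4797) - 37093)*(o(-1*(-13), 10) + 47632) = ((-13264 - 1*4797) - 37093)*((410/3 - (-82)*(-13)) + 47632) = ((-13264 - 4797) - 37093)*((410/3 - 82*13) + 47632) = (-18061 - 37093)*((410/3 - 1066) + 47632) = -55154*(-2788/3 + 47632) = -55154*140108/3 = -7727516632/3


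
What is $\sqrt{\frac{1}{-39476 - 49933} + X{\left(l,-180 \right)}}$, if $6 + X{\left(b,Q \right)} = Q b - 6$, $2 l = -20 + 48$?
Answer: $\frac{i \sqrt{20240730308901}}{89409} \approx 50.319 i$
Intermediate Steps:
$l = 14$ ($l = \frac{-20 + 48}{2} = \frac{1}{2} \cdot 28 = 14$)
$X{\left(b,Q \right)} = -12 + Q b$ ($X{\left(b,Q \right)} = -6 + \left(Q b - 6\right) = -6 + \left(-6 + Q b\right) = -12 + Q b$)
$\sqrt{\frac{1}{-39476 - 49933} + X{\left(l,-180 \right)}} = \sqrt{\frac{1}{-39476 - 49933} - 2532} = \sqrt{\frac{1}{-89409} - 2532} = \sqrt{- \frac{1}{89409} - 2532} = \sqrt{- \frac{226383589}{89409}} = \frac{i \sqrt{20240730308901}}{89409}$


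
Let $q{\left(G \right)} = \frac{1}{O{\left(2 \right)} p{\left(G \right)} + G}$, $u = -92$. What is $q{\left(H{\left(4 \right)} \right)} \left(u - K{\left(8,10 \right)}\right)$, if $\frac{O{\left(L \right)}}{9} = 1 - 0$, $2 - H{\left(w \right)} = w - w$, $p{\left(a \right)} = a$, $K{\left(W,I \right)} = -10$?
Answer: $- \frac{41}{10} \approx -4.1$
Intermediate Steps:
$H{\left(w \right)} = 2$ ($H{\left(w \right)} = 2 - \left(w - w\right) = 2 - 0 = 2 + 0 = 2$)
$O{\left(L \right)} = 9$ ($O{\left(L \right)} = 9 \left(1 - 0\right) = 9 \left(1 + 0\right) = 9 \cdot 1 = 9$)
$q{\left(G \right)} = \frac{1}{10 G}$ ($q{\left(G \right)} = \frac{1}{9 G + G} = \frac{1}{10 G}$)
$q{\left(H{\left(4 \right)} \right)} \left(u - K{\left(8,10 \right)}\right) = \frac{1}{10 \cdot 2} \left(-92 - -10\right) = \frac{1}{10} \cdot \frac{1}{2} \left(-92 + 10\right) = \frac{1}{20} \left(-82\right) = - \frac{41}{10}$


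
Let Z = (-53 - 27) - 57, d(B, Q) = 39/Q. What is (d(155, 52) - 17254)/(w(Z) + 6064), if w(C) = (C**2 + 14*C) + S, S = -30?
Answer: -69013/91540 ≈ -0.75391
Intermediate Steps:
Z = -137 (Z = -80 - 57 = -137)
w(C) = -30 + C**2 + 14*C (w(C) = (C**2 + 14*C) - 30 = -30 + C**2 + 14*C)
(d(155, 52) - 17254)/(w(Z) + 6064) = (39/52 - 17254)/((-30 + (-137)**2 + 14*(-137)) + 6064) = (39*(1/52) - 17254)/((-30 + 18769 - 1918) + 6064) = (3/4 - 17254)/(16821 + 6064) = -69013/4/22885 = -69013/4*1/22885 = -69013/91540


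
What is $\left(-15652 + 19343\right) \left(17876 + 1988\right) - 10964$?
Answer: $73307060$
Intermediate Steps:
$\left(-15652 + 19343\right) \left(17876 + 1988\right) - 10964 = 3691 \cdot 19864 - 10964 = 73318024 - 10964 = 73307060$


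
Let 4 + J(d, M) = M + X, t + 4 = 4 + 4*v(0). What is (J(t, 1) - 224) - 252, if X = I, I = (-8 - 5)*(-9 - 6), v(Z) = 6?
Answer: -284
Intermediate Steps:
I = 195 (I = -13*(-15) = 195)
t = 24 (t = -4 + (4 + 4*6) = -4 + (4 + 24) = -4 + 28 = 24)
X = 195
J(d, M) = 191 + M (J(d, M) = -4 + (M + 195) = -4 + (195 + M) = 191 + M)
(J(t, 1) - 224) - 252 = ((191 + 1) - 224) - 252 = (192 - 224) - 252 = -32 - 252 = -284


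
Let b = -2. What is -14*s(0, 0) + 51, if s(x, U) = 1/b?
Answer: 58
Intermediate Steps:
s(x, U) = -½ (s(x, U) = 1/(-2) = -½)
-14*s(0, 0) + 51 = -14*(-½) + 51 = 7 + 51 = 58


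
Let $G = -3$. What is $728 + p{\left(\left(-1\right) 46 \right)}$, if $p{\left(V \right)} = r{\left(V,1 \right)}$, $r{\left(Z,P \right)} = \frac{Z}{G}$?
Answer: $\frac{2230}{3} \approx 743.33$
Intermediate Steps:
$r{\left(Z,P \right)} = - \frac{Z}{3}$ ($r{\left(Z,P \right)} = \frac{Z}{-3} = Z \left(- \frac{1}{3}\right) = - \frac{Z}{3}$)
$p{\left(V \right)} = - \frac{V}{3}$
$728 + p{\left(\left(-1\right) 46 \right)} = 728 - \frac{\left(-1\right) 46}{3} = 728 - - \frac{46}{3} = 728 + \frac{46}{3} = \frac{2230}{3}$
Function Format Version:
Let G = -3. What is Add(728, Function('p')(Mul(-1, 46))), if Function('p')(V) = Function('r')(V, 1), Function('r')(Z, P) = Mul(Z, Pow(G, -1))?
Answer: Rational(2230, 3) ≈ 743.33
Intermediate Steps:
Function('r')(Z, P) = Mul(Rational(-1, 3), Z) (Function('r')(Z, P) = Mul(Z, Pow(-3, -1)) = Mul(Z, Rational(-1, 3)) = Mul(Rational(-1, 3), Z))
Function('p')(V) = Mul(Rational(-1, 3), V)
Add(728, Function('p')(Mul(-1, 46))) = Add(728, Mul(Rational(-1, 3), Mul(-1, 46))) = Add(728, Mul(Rational(-1, 3), -46)) = Add(728, Rational(46, 3)) = Rational(2230, 3)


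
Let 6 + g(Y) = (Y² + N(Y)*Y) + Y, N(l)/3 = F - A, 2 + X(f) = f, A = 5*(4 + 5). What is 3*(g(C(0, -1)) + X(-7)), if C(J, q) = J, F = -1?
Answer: -45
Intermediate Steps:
A = 45 (A = 5*9 = 45)
X(f) = -2 + f
N(l) = -138 (N(l) = 3*(-1 - 1*45) = 3*(-1 - 45) = 3*(-46) = -138)
g(Y) = -6 + Y² - 137*Y (g(Y) = -6 + ((Y² - 138*Y) + Y) = -6 + (Y² - 137*Y) = -6 + Y² - 137*Y)
3*(g(C(0, -1)) + X(-7)) = 3*((-6 + 0² - 137*0) + (-2 - 7)) = 3*((-6 + 0 + 0) - 9) = 3*(-6 - 9) = 3*(-15) = -45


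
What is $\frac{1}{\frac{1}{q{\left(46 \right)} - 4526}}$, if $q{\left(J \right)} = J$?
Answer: $-4480$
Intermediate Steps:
$\frac{1}{\frac{1}{q{\left(46 \right)} - 4526}} = \frac{1}{\frac{1}{46 - 4526}} = \frac{1}{\frac{1}{-4480}} = \frac{1}{- \frac{1}{4480}} = -4480$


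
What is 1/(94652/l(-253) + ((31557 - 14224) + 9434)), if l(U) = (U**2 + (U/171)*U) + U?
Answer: 10966285/293550736087 ≈ 3.7357e-5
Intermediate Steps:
l(U) = U + 172*U**2/171 (l(U) = (U**2 + (U*(1/171))*U) + U = (U**2 + (U/171)*U) + U = (U**2 + U**2/171) + U = 172*U**2/171 + U = U + 172*U**2/171)
1/(94652/l(-253) + ((31557 - 14224) + 9434)) = 1/(94652/(((1/171)*(-253)*(171 + 172*(-253)))) + ((31557 - 14224) + 9434)) = 1/(94652/(((1/171)*(-253)*(171 - 43516))) + (17333 + 9434)) = 1/(94652/(((1/171)*(-253)*(-43345))) + 26767) = 1/(94652/(10966285/171) + 26767) = 1/(94652*(171/10966285) + 26767) = 1/(16185492/10966285 + 26767) = 1/(293550736087/10966285) = 10966285/293550736087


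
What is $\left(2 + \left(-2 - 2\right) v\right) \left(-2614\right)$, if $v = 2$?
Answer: $15684$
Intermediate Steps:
$\left(2 + \left(-2 - 2\right) v\right) \left(-2614\right) = \left(2 + \left(-2 - 2\right) 2\right) \left(-2614\right) = \left(2 - 8\right) \left(-2614\right) = \left(-6\right) \left(-2614\right) = 15684$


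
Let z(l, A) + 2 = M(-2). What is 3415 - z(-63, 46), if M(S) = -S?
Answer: 3415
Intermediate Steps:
z(l, A) = 0 (z(l, A) = -2 - 1*(-2) = -2 + 2 = 0)
3415 - z(-63, 46) = 3415 - 1*0 = 3415 + 0 = 3415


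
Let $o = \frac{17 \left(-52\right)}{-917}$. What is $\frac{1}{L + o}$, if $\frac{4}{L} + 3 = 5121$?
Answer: $\frac{2346603}{2263990} \approx 1.0365$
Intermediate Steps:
$L = \frac{2}{2559}$ ($L = \frac{4}{-3 + 5121} = \frac{4}{5118} = 4 \cdot \frac{1}{5118} = \frac{2}{2559} \approx 0.00078156$)
$o = \frac{884}{917}$ ($o = \left(-884\right) \left(- \frac{1}{917}\right) = \frac{884}{917} \approx 0.96401$)
$\frac{1}{L + o} = \frac{1}{\frac{2}{2559} + \frac{884}{917}} = \frac{1}{\frac{2263990}{2346603}} = \frac{2346603}{2263990}$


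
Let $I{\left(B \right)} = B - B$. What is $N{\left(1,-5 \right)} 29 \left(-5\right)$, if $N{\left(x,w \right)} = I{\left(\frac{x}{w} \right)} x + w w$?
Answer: $-3625$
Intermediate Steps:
$I{\left(B \right)} = 0$
$N{\left(x,w \right)} = w^{2}$ ($N{\left(x,w \right)} = 0 x + w w = 0 + w^{2} = w^{2}$)
$N{\left(1,-5 \right)} 29 \left(-5\right) = \left(-5\right)^{2} \cdot 29 \left(-5\right) = 25 \cdot 29 \left(-5\right) = 725 \left(-5\right) = -3625$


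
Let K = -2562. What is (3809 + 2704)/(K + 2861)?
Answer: 501/23 ≈ 21.783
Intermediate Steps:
(3809 + 2704)/(K + 2861) = (3809 + 2704)/(-2562 + 2861) = 6513/299 = 6513*(1/299) = 501/23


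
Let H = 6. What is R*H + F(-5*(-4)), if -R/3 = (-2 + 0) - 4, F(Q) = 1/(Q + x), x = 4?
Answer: 2593/24 ≈ 108.04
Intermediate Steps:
F(Q) = 1/(4 + Q) (F(Q) = 1/(Q + 4) = 1/(4 + Q))
R = 18 (R = -3*((-2 + 0) - 4) = -3*(-2 - 4) = -3*(-6) = 18)
R*H + F(-5*(-4)) = 18*6 + 1/(4 - 5*(-4)) = 108 + 1/(4 + 20) = 108 + 1/24 = 2593/24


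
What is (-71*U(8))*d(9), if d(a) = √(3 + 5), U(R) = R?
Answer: -1136*√2 ≈ -1606.5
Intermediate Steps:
d(a) = 2*√2 (d(a) = √8 = 2*√2)
(-71*U(8))*d(9) = (-71*8)*(2*√2) = -1136*√2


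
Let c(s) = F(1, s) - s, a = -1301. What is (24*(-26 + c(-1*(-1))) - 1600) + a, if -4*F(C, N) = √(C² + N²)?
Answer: -3549 - 6*√2 ≈ -3557.5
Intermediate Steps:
F(C, N) = -√(C² + N²)/4
c(s) = -s - √(1 + s²)/4 (c(s) = -√(1² + s²)/4 - s = -√(1 + s²)/4 - s = -s - √(1 + s²)/4)
(24*(-26 + c(-1*(-1))) - 1600) + a = (24*(-26 + (-(-1)*(-1) - √(1 + (-1*(-1))²)/4)) - 1600) - 1301 = (24*(-26 + (-1*1 - √(1 + 1²)/4)) - 1600) - 1301 = (24*(-26 + (-1 - √(1 + 1)/4)) - 1600) - 1301 = (24*(-26 + (-1 - √2/4)) - 1600) - 1301 = (24*(-27 - √2/4) - 1600) - 1301 = ((-648 - 6*√2) - 1600) - 1301 = (-2248 - 6*√2) - 1301 = -3549 - 6*√2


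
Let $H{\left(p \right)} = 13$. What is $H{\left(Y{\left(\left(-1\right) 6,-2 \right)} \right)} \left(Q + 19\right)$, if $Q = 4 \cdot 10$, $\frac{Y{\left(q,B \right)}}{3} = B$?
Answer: $767$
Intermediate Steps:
$Y{\left(q,B \right)} = 3 B$
$Q = 40$
$H{\left(Y{\left(\left(-1\right) 6,-2 \right)} \right)} \left(Q + 19\right) = 13 \left(40 + 19\right) = 13 \cdot 59 = 767$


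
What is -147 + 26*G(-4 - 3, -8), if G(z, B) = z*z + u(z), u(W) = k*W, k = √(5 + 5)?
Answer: 1127 - 182*√10 ≈ 551.47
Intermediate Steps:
k = √10 ≈ 3.1623
u(W) = W*√10 (u(W) = √10*W = W*√10)
G(z, B) = z² + z*√10 (G(z, B) = z*z + z*√10 = z² + z*√10)
-147 + 26*G(-4 - 3, -8) = -147 + 26*((-4 - 3)*((-4 - 3) + √10)) = -147 + 26*(-7*(-7 + √10)) = -147 + 26*(49 - 7*√10) = -147 + (1274 - 182*√10) = 1127 - 182*√10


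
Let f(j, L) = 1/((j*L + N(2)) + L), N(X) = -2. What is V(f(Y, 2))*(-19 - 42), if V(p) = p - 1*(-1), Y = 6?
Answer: -793/12 ≈ -66.083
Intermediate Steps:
f(j, L) = 1/(-2 + L + L*j) (f(j, L) = 1/((j*L - 2) + L) = 1/((L*j - 2) + L) = 1/((-2 + L*j) + L) = 1/(-2 + L + L*j))
V(p) = 1 + p (V(p) = p + 1 = 1 + p)
V(f(Y, 2))*(-19 - 42) = (1 + 1/(-2 + 2 + 2*6))*(-19 - 42) = (1 + 1/(-2 + 2 + 12))*(-61) = (1 + 1/12)*(-61) = (13/12)*(-61) = -793/12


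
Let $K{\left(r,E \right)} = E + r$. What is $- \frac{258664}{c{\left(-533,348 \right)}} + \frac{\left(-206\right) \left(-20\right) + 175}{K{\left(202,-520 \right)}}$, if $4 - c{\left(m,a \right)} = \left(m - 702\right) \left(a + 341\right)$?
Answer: $- \frac{120546847}{8728782} \approx -13.81$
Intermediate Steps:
$c{\left(m,a \right)} = 4 - \left(-702 + m\right) \left(341 + a\right)$ ($c{\left(m,a \right)} = 4 - \left(m - 702\right) \left(a + 341\right) = 4 - \left(-702 + m\right) \left(341 + a\right)$)
$- \frac{258664}{c{\left(-533,348 \right)}} + \frac{\left(-206\right) \left(-20\right) + 175}{K{\left(202,-520 \right)}} = - \frac{258664}{239386 - -181753 + 702 \cdot 348 - 348 \left(-533\right)} + \frac{\left(-206\right) \left(-20\right) + 175}{-520 + 202} = - \frac{258664}{239386 + 181753 + 244296 + 185484} + \frac{4120 + 175}{-318} = - \frac{258664}{850919} + 4295 \left(- \frac{1}{318}\right) = \left(-258664\right) \frac{1}{850919} - \frac{4295}{318} = - \frac{8344}{27449} - \frac{4295}{318} = - \frac{120546847}{8728782}$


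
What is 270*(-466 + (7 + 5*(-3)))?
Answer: -127980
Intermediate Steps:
270*(-466 + (7 + 5*(-3))) = 270*(-466 + (7 - 15)) = 270*(-466 - 8) = 270*(-474) = -127980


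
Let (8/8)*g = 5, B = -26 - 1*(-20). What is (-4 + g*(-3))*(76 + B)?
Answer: -1330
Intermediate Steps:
B = -6 (B = -26 + 20 = -6)
g = 5
(-4 + g*(-3))*(76 + B) = (-4 + 5*(-3))*(76 - 6) = (-4 - 15)*70 = -19*70 = -1330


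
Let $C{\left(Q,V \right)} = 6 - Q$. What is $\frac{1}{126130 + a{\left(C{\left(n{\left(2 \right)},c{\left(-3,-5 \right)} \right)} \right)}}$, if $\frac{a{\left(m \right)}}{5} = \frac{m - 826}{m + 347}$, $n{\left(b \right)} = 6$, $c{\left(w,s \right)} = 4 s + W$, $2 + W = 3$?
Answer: $\frac{347}{43762980} \approx 7.9291 \cdot 10^{-6}$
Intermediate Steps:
$W = 1$ ($W = -2 + 3 = 1$)
$c{\left(w,s \right)} = 1 + 4 s$ ($c{\left(w,s \right)} = 4 s + 1 = 1 + 4 s$)
$a{\left(m \right)} = \frac{5 \left(-826 + m\right)}{347 + m}$ ($a{\left(m \right)} = 5 \frac{m - 826}{m + 347} = 5 \frac{-826 + m}{347 + m} = \frac{5 \left(-826 + m\right)}{347 + m}$)
$\frac{1}{126130 + a{\left(C{\left(n{\left(2 \right)},c{\left(-3,-5 \right)} \right)} \right)}} = \frac{1}{126130 + \frac{5 \left(-826 + \left(6 - 6\right)\right)}{347 + \left(6 - 6\right)}} = \frac{1}{126130 + \frac{5 \left(-826 + 0\right)}{347 + 0}} = \frac{1}{126130 + 5 \cdot \frac{1}{347} \left(-826\right)} = \frac{1}{126130 - \frac{4130}{347}} = \frac{1}{\frac{43762980}{347}} = \frac{347}{43762980}$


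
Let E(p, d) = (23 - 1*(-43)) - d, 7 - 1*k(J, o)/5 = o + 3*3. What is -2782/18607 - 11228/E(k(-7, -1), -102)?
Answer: -7478099/111642 ≈ -66.983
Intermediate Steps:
k(J, o) = -10 - 5*o (k(J, o) = 35 - 5*(o + 3*3) = 35 - 5*(o + 9) = 35 - 5*(9 + o) = 35 + (-45 - 5*o) = -10 - 5*o)
E(p, d) = 66 - d (E(p, d) = (23 + 43) - d = 66 - d)
-2782/18607 - 11228/E(k(-7, -1), -102) = -2782/18607 - 11228/(66 - 1*(-102)) = -2782*1/18607 - 11228/(66 + 102) = -2782/18607 - 11228/168 = -2782/18607 - 11228*1/168 = -2782/18607 - 401/6 = -7478099/111642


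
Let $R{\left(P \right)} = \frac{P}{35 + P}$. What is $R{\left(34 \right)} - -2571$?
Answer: $\frac{177433}{69} \approx 2571.5$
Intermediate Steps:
$R{\left(34 \right)} - -2571 = \frac{34}{35 + 34} - -2571 = \frac{34}{69} + 2571 = \frac{177433}{69}$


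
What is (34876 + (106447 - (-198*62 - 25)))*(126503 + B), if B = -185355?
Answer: -9041079648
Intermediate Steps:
(34876 + (106447 - (-198*62 - 25)))*(126503 + B) = (34876 + (106447 - (-198*62 - 25)))*(126503 - 185355) = (34876 + (106447 - (-12276 - 25)))*(-58852) = (34876 + (106447 - 1*(-12301)))*(-58852) = (34876 + (106447 + 12301))*(-58852) = (34876 + 118748)*(-58852) = 153624*(-58852) = -9041079648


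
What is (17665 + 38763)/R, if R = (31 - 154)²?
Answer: 56428/15129 ≈ 3.7298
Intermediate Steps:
R = 15129 (R = (-123)² = 15129)
(17665 + 38763)/R = (17665 + 38763)/15129 = 56428*(1/15129) = 56428/15129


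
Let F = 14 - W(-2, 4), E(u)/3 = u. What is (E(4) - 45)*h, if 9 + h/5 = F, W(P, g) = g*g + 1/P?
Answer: 3465/2 ≈ 1732.5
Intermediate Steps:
W(P, g) = 1/P + g² (W(P, g) = g² + 1/P = 1/P + g²)
E(u) = 3*u
F = -3/2 (F = 14 - (1/(-2) + 4²) = 14 - (-½ + 16) = 14 - 1*31/2 = 14 - 31/2 = -3/2 ≈ -1.5000)
h = -105/2 (h = -45 + 5*(-3/2) = -45 - 15/2 = -105/2 ≈ -52.500)
(E(4) - 45)*h = (3*4 - 45)*(-105/2) = (12 - 45)*(-105/2) = -33*(-105/2) = 3465/2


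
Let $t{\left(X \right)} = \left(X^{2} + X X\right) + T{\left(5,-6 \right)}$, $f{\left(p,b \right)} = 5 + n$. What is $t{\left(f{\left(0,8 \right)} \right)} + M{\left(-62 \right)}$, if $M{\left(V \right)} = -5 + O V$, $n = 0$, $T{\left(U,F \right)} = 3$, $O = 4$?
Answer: $-200$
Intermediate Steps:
$f{\left(p,b \right)} = 5$ ($f{\left(p,b \right)} = 5 + 0 = 5$)
$t{\left(X \right)} = 3 + 2 X^{2}$ ($t{\left(X \right)} = \left(X^{2} + X X\right) + 3 = \left(X^{2} + X^{2}\right) + 3 = 2 X^{2} + 3 = 3 + 2 X^{2}$)
$M{\left(V \right)} = -5 + 4 V$
$t{\left(f{\left(0,8 \right)} \right)} + M{\left(-62 \right)} = \left(3 + 2 \cdot 5^{2}\right) + \left(-5 + 4 \left(-62\right)\right) = \left(3 + 2 \cdot 25\right) - 253 = \left(3 + 50\right) - 253 = 53 - 253 = -200$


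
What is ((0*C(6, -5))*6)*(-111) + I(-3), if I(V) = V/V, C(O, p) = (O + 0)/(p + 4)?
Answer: 1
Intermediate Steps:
C(O, p) = O/(4 + p)
I(V) = 1
((0*C(6, -5))*6)*(-111) + I(-3) = ((0*(6/(4 - 5)))*6)*(-111) + 1 = ((0*(6/(-1)))*6)*(-111) + 1 = ((0*(6*(-1)))*6)*(-111) + 1 = ((0*(-6))*6)*(-111) + 1 = (0*6)*(-111) + 1 = 0*(-111) + 1 = 0 + 1 = 1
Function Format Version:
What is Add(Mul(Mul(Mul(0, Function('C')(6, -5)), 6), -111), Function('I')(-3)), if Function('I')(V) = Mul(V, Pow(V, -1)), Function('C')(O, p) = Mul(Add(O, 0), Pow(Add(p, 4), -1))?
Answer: 1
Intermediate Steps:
Function('C')(O, p) = Mul(O, Pow(Add(4, p), -1))
Function('I')(V) = 1
Add(Mul(Mul(Mul(0, Function('C')(6, -5)), 6), -111), Function('I')(-3)) = Add(Mul(Mul(Mul(0, Mul(6, Pow(Add(4, -5), -1))), 6), -111), 1) = Add(Mul(Mul(Mul(0, Mul(6, Pow(-1, -1))), 6), -111), 1) = Add(Mul(Mul(Mul(0, Mul(6, -1)), 6), -111), 1) = Add(Mul(Mul(Mul(0, -6), 6), -111), 1) = Add(Mul(Mul(0, 6), -111), 1) = Add(Mul(0, -111), 1) = Add(0, 1) = 1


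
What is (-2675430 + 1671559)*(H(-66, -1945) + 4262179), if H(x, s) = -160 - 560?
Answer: -4277955107789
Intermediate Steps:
H(x, s) = -720
(-2675430 + 1671559)*(H(-66, -1945) + 4262179) = (-2675430 + 1671559)*(-720 + 4262179) = -1003871*4261459 = -4277955107789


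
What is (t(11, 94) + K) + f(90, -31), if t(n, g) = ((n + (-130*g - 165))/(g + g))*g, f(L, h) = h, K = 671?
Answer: -5547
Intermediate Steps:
t(n, g) = -165/2 + n/2 - 65*g (t(n, g) = ((n + (-165 - 130*g))/((2*g)))*g = ((-165 + n - 130*g)*(1/(2*g)))*g = ((-165 + n - 130*g)/(2*g))*g = -165/2 + n/2 - 65*g)
(t(11, 94) + K) + f(90, -31) = ((-165/2 + (½)*11 - 65*94) + 671) - 31 = ((-165/2 + 11/2 - 6110) + 671) - 31 = (-6187 + 671) - 31 = -5516 - 31 = -5547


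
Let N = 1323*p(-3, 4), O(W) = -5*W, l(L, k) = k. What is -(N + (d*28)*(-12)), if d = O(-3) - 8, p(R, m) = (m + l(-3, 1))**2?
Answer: -30723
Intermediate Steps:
p(R, m) = (1 + m)**2 (p(R, m) = (m + 1)**2 = (1 + m)**2)
d = 7 (d = -5*(-3) - 8 = 15 - 8 = 7)
N = 33075 (N = 1323*(1 + 4)**2 = 1323*5**2 = 1323*25 = 33075)
-(N + (d*28)*(-12)) = -(33075 + (7*28)*(-12)) = -(33075 + 196*(-12)) = -(33075 - 2352) = -1*30723 = -30723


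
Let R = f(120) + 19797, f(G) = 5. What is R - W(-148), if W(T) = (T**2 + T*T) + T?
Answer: -23858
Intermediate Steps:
W(T) = T + 2*T**2 (W(T) = (T**2 + T**2) + T = 2*T**2 + T = T + 2*T**2)
R = 19802 (R = 5 + 19797 = 19802)
R - W(-148) = 19802 - (-148)*(1 + 2*(-148)) = 19802 - (-148)*(1 - 296) = 19802 - (-148)*(-295) = 19802 - 1*43660 = 19802 - 43660 = -23858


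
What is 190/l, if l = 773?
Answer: 190/773 ≈ 0.24580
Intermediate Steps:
190/l = 190/773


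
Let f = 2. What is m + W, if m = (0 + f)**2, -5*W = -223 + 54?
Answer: 189/5 ≈ 37.800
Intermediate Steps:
W = 169/5 (W = -(-223 + 54)/5 = -1/5*(-169) = 169/5 ≈ 33.800)
m = 4 (m = (0 + 2)**2 = 2**2 = 4)
m + W = 4 + 169/5 = 189/5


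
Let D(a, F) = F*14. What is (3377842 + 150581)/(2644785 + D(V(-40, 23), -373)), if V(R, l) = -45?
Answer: 3528423/2639563 ≈ 1.3367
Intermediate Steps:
D(a, F) = 14*F
(3377842 + 150581)/(2644785 + D(V(-40, 23), -373)) = (3377842 + 150581)/(2644785 + 14*(-373)) = 3528423/(2644785 - 5222) = 3528423/2639563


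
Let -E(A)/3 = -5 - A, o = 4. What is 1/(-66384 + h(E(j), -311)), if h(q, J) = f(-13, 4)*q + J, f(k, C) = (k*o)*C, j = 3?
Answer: -1/71687 ≈ -1.3950e-5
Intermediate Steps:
E(A) = 15 + 3*A (E(A) = -3*(-5 - A) = 15 + 3*A)
f(k, C) = 4*C*k (f(k, C) = (k*4)*C = (4*k)*C = 4*C*k)
h(q, J) = J - 208*q (h(q, J) = (4*4*(-13))*q + J = -208*q + J = J - 208*q)
1/(-66384 + h(E(j), -311)) = 1/(-66384 + (-311 - 208*(15 + 3*3))) = 1/(-66384 + (-311 - 208*(15 + 9))) = 1/(-66384 + (-311 - 208*24)) = 1/(-66384 + (-311 - 4992)) = 1/(-66384 - 5303) = 1/(-71687) = -1/71687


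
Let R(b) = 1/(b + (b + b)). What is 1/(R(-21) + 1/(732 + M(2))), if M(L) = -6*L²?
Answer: -14868/215 ≈ -69.153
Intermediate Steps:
R(b) = 1/(3*b) (R(b) = 1/(b + 2*b) = 1/(3*b))
1/(R(-21) + 1/(732 + M(2))) = 1/((⅓)/(-21) + 1/(732 - 6*2²)) = 1/((⅓)*(-1/21) + 1/(732 - 6*4)) = 1/(-1/63 + 1/(732 - 24)) = 1/(-1/63 + 1/708) = 1/(-215/14868) = -14868/215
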